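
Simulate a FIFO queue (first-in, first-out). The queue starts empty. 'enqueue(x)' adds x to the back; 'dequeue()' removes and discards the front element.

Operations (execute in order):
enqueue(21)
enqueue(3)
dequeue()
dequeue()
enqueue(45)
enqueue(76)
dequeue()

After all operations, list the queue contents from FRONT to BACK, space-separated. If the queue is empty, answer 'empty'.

Answer: 76

Derivation:
enqueue(21): [21]
enqueue(3): [21, 3]
dequeue(): [3]
dequeue(): []
enqueue(45): [45]
enqueue(76): [45, 76]
dequeue(): [76]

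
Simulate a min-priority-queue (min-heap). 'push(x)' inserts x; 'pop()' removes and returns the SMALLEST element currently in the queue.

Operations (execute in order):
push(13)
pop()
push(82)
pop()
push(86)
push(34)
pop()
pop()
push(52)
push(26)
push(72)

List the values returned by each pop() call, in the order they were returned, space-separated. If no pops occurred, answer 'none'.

push(13): heap contents = [13]
pop() → 13: heap contents = []
push(82): heap contents = [82]
pop() → 82: heap contents = []
push(86): heap contents = [86]
push(34): heap contents = [34, 86]
pop() → 34: heap contents = [86]
pop() → 86: heap contents = []
push(52): heap contents = [52]
push(26): heap contents = [26, 52]
push(72): heap contents = [26, 52, 72]

Answer: 13 82 34 86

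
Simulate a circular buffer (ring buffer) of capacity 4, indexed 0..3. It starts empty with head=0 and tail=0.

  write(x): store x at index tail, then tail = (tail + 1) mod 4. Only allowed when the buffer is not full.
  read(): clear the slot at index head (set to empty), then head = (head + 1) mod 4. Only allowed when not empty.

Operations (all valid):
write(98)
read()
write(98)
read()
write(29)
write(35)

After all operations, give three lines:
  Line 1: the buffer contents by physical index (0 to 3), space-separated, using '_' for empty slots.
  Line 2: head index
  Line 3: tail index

Answer: _ _ 29 35
2
0

Derivation:
write(98): buf=[98 _ _ _], head=0, tail=1, size=1
read(): buf=[_ _ _ _], head=1, tail=1, size=0
write(98): buf=[_ 98 _ _], head=1, tail=2, size=1
read(): buf=[_ _ _ _], head=2, tail=2, size=0
write(29): buf=[_ _ 29 _], head=2, tail=3, size=1
write(35): buf=[_ _ 29 35], head=2, tail=0, size=2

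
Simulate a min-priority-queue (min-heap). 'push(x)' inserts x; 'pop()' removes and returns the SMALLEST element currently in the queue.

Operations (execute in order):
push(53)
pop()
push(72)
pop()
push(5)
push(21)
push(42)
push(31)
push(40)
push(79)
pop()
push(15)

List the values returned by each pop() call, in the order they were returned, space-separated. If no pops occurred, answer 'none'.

Answer: 53 72 5

Derivation:
push(53): heap contents = [53]
pop() → 53: heap contents = []
push(72): heap contents = [72]
pop() → 72: heap contents = []
push(5): heap contents = [5]
push(21): heap contents = [5, 21]
push(42): heap contents = [5, 21, 42]
push(31): heap contents = [5, 21, 31, 42]
push(40): heap contents = [5, 21, 31, 40, 42]
push(79): heap contents = [5, 21, 31, 40, 42, 79]
pop() → 5: heap contents = [21, 31, 40, 42, 79]
push(15): heap contents = [15, 21, 31, 40, 42, 79]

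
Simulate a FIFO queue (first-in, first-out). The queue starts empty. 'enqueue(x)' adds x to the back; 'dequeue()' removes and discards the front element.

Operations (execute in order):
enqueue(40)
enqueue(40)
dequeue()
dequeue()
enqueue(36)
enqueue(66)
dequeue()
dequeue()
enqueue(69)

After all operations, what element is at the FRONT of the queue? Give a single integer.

enqueue(40): queue = [40]
enqueue(40): queue = [40, 40]
dequeue(): queue = [40]
dequeue(): queue = []
enqueue(36): queue = [36]
enqueue(66): queue = [36, 66]
dequeue(): queue = [66]
dequeue(): queue = []
enqueue(69): queue = [69]

Answer: 69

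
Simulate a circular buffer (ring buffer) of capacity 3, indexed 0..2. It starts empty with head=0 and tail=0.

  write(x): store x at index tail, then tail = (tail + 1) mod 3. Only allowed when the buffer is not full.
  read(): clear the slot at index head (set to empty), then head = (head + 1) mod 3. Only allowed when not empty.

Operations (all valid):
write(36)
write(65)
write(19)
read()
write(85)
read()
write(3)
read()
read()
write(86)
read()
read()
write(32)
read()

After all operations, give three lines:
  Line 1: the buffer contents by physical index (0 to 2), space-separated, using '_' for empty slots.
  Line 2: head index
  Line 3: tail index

Answer: _ _ _
1
1

Derivation:
write(36): buf=[36 _ _], head=0, tail=1, size=1
write(65): buf=[36 65 _], head=0, tail=2, size=2
write(19): buf=[36 65 19], head=0, tail=0, size=3
read(): buf=[_ 65 19], head=1, tail=0, size=2
write(85): buf=[85 65 19], head=1, tail=1, size=3
read(): buf=[85 _ 19], head=2, tail=1, size=2
write(3): buf=[85 3 19], head=2, tail=2, size=3
read(): buf=[85 3 _], head=0, tail=2, size=2
read(): buf=[_ 3 _], head=1, tail=2, size=1
write(86): buf=[_ 3 86], head=1, tail=0, size=2
read(): buf=[_ _ 86], head=2, tail=0, size=1
read(): buf=[_ _ _], head=0, tail=0, size=0
write(32): buf=[32 _ _], head=0, tail=1, size=1
read(): buf=[_ _ _], head=1, tail=1, size=0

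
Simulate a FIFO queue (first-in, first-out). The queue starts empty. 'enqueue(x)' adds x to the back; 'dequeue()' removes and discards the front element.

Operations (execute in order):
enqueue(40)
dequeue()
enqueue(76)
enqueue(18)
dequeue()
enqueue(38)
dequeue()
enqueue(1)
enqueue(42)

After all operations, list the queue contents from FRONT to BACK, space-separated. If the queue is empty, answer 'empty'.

enqueue(40): [40]
dequeue(): []
enqueue(76): [76]
enqueue(18): [76, 18]
dequeue(): [18]
enqueue(38): [18, 38]
dequeue(): [38]
enqueue(1): [38, 1]
enqueue(42): [38, 1, 42]

Answer: 38 1 42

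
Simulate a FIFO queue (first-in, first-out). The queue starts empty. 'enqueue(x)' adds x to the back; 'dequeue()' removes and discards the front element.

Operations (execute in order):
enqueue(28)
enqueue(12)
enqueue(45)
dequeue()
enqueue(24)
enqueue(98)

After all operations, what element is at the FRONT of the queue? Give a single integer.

enqueue(28): queue = [28]
enqueue(12): queue = [28, 12]
enqueue(45): queue = [28, 12, 45]
dequeue(): queue = [12, 45]
enqueue(24): queue = [12, 45, 24]
enqueue(98): queue = [12, 45, 24, 98]

Answer: 12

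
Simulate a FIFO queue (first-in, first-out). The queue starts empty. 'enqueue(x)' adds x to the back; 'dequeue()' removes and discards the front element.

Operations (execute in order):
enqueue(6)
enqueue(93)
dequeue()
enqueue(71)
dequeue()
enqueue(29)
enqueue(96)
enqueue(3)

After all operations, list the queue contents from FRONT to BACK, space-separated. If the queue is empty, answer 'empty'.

enqueue(6): [6]
enqueue(93): [6, 93]
dequeue(): [93]
enqueue(71): [93, 71]
dequeue(): [71]
enqueue(29): [71, 29]
enqueue(96): [71, 29, 96]
enqueue(3): [71, 29, 96, 3]

Answer: 71 29 96 3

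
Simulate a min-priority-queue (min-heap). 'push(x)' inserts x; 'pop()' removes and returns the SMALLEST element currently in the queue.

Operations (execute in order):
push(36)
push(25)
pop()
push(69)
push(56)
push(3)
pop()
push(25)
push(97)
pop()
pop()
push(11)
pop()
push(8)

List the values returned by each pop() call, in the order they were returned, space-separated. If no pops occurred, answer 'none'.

Answer: 25 3 25 36 11

Derivation:
push(36): heap contents = [36]
push(25): heap contents = [25, 36]
pop() → 25: heap contents = [36]
push(69): heap contents = [36, 69]
push(56): heap contents = [36, 56, 69]
push(3): heap contents = [3, 36, 56, 69]
pop() → 3: heap contents = [36, 56, 69]
push(25): heap contents = [25, 36, 56, 69]
push(97): heap contents = [25, 36, 56, 69, 97]
pop() → 25: heap contents = [36, 56, 69, 97]
pop() → 36: heap contents = [56, 69, 97]
push(11): heap contents = [11, 56, 69, 97]
pop() → 11: heap contents = [56, 69, 97]
push(8): heap contents = [8, 56, 69, 97]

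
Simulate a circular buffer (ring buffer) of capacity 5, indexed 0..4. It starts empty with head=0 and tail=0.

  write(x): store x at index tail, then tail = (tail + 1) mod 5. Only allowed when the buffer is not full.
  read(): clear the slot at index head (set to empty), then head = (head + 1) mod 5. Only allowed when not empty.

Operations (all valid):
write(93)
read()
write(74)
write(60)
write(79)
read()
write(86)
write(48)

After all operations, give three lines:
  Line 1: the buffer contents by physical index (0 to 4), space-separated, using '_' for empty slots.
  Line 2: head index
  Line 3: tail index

Answer: 48 _ 60 79 86
2
1

Derivation:
write(93): buf=[93 _ _ _ _], head=0, tail=1, size=1
read(): buf=[_ _ _ _ _], head=1, tail=1, size=0
write(74): buf=[_ 74 _ _ _], head=1, tail=2, size=1
write(60): buf=[_ 74 60 _ _], head=1, tail=3, size=2
write(79): buf=[_ 74 60 79 _], head=1, tail=4, size=3
read(): buf=[_ _ 60 79 _], head=2, tail=4, size=2
write(86): buf=[_ _ 60 79 86], head=2, tail=0, size=3
write(48): buf=[48 _ 60 79 86], head=2, tail=1, size=4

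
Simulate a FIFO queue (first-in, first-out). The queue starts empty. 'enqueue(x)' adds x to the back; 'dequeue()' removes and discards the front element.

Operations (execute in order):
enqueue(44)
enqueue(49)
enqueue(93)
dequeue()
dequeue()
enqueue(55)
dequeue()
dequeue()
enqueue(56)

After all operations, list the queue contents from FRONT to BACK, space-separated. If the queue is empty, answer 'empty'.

Answer: 56

Derivation:
enqueue(44): [44]
enqueue(49): [44, 49]
enqueue(93): [44, 49, 93]
dequeue(): [49, 93]
dequeue(): [93]
enqueue(55): [93, 55]
dequeue(): [55]
dequeue(): []
enqueue(56): [56]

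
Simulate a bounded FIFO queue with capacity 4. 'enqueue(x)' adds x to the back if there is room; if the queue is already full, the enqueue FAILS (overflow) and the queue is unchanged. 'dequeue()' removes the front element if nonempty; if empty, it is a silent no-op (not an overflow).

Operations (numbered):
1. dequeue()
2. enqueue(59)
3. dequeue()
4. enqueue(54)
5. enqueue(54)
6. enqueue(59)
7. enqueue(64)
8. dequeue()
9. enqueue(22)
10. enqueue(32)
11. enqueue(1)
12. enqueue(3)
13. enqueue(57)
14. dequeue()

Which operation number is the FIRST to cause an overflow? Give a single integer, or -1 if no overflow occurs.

Answer: 10

Derivation:
1. dequeue(): empty, no-op, size=0
2. enqueue(59): size=1
3. dequeue(): size=0
4. enqueue(54): size=1
5. enqueue(54): size=2
6. enqueue(59): size=3
7. enqueue(64): size=4
8. dequeue(): size=3
9. enqueue(22): size=4
10. enqueue(32): size=4=cap → OVERFLOW (fail)
11. enqueue(1): size=4=cap → OVERFLOW (fail)
12. enqueue(3): size=4=cap → OVERFLOW (fail)
13. enqueue(57): size=4=cap → OVERFLOW (fail)
14. dequeue(): size=3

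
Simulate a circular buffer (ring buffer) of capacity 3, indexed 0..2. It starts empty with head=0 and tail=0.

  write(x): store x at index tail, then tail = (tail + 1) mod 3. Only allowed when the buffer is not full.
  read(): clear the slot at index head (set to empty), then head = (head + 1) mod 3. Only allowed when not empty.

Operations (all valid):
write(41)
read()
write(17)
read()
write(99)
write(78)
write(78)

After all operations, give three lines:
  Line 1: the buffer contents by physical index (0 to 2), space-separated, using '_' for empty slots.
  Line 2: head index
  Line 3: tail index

Answer: 78 78 99
2
2

Derivation:
write(41): buf=[41 _ _], head=0, tail=1, size=1
read(): buf=[_ _ _], head=1, tail=1, size=0
write(17): buf=[_ 17 _], head=1, tail=2, size=1
read(): buf=[_ _ _], head=2, tail=2, size=0
write(99): buf=[_ _ 99], head=2, tail=0, size=1
write(78): buf=[78 _ 99], head=2, tail=1, size=2
write(78): buf=[78 78 99], head=2, tail=2, size=3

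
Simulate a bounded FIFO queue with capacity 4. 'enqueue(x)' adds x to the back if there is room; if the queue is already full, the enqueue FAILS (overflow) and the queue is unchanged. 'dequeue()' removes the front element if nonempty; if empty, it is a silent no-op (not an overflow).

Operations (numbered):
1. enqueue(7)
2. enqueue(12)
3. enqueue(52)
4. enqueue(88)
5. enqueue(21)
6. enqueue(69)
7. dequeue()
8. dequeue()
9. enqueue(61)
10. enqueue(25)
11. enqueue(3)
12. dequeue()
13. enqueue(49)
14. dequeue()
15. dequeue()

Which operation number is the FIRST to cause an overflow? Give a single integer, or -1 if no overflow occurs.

1. enqueue(7): size=1
2. enqueue(12): size=2
3. enqueue(52): size=3
4. enqueue(88): size=4
5. enqueue(21): size=4=cap → OVERFLOW (fail)
6. enqueue(69): size=4=cap → OVERFLOW (fail)
7. dequeue(): size=3
8. dequeue(): size=2
9. enqueue(61): size=3
10. enqueue(25): size=4
11. enqueue(3): size=4=cap → OVERFLOW (fail)
12. dequeue(): size=3
13. enqueue(49): size=4
14. dequeue(): size=3
15. dequeue(): size=2

Answer: 5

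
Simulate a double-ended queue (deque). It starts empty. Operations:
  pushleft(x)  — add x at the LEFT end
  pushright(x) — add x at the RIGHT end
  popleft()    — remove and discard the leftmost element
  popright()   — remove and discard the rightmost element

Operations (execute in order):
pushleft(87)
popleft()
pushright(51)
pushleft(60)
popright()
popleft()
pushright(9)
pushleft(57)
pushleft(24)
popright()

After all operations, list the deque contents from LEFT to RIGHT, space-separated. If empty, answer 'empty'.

Answer: 24 57

Derivation:
pushleft(87): [87]
popleft(): []
pushright(51): [51]
pushleft(60): [60, 51]
popright(): [60]
popleft(): []
pushright(9): [9]
pushleft(57): [57, 9]
pushleft(24): [24, 57, 9]
popright(): [24, 57]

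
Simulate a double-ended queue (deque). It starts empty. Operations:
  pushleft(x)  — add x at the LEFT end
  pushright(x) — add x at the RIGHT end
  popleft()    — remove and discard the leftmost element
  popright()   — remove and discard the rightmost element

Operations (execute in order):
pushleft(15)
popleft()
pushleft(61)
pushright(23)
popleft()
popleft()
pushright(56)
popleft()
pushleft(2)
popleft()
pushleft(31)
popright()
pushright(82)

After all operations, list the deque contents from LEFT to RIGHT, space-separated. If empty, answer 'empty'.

pushleft(15): [15]
popleft(): []
pushleft(61): [61]
pushright(23): [61, 23]
popleft(): [23]
popleft(): []
pushright(56): [56]
popleft(): []
pushleft(2): [2]
popleft(): []
pushleft(31): [31]
popright(): []
pushright(82): [82]

Answer: 82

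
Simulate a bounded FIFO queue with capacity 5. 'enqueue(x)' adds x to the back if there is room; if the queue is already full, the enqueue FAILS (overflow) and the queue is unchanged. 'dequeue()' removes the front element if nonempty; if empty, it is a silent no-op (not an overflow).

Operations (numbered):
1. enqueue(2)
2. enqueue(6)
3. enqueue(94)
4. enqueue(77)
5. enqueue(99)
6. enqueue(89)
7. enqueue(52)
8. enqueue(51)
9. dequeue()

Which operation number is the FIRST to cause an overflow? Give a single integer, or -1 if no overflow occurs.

1. enqueue(2): size=1
2. enqueue(6): size=2
3. enqueue(94): size=3
4. enqueue(77): size=4
5. enqueue(99): size=5
6. enqueue(89): size=5=cap → OVERFLOW (fail)
7. enqueue(52): size=5=cap → OVERFLOW (fail)
8. enqueue(51): size=5=cap → OVERFLOW (fail)
9. dequeue(): size=4

Answer: 6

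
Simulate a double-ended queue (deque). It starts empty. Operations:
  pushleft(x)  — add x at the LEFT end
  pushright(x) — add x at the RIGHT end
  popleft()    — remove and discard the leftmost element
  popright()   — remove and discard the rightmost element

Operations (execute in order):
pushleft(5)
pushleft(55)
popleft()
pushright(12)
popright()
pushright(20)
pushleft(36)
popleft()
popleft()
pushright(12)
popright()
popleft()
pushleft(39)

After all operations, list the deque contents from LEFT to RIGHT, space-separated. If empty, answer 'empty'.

pushleft(5): [5]
pushleft(55): [55, 5]
popleft(): [5]
pushright(12): [5, 12]
popright(): [5]
pushright(20): [5, 20]
pushleft(36): [36, 5, 20]
popleft(): [5, 20]
popleft(): [20]
pushright(12): [20, 12]
popright(): [20]
popleft(): []
pushleft(39): [39]

Answer: 39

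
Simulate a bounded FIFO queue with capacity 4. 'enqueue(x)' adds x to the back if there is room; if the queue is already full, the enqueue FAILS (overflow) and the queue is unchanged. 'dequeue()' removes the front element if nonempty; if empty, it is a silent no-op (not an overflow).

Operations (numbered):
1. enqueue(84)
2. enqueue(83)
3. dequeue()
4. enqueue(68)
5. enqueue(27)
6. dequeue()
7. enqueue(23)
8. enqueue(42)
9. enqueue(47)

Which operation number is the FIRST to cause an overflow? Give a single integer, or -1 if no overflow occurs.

Answer: 9

Derivation:
1. enqueue(84): size=1
2. enqueue(83): size=2
3. dequeue(): size=1
4. enqueue(68): size=2
5. enqueue(27): size=3
6. dequeue(): size=2
7. enqueue(23): size=3
8. enqueue(42): size=4
9. enqueue(47): size=4=cap → OVERFLOW (fail)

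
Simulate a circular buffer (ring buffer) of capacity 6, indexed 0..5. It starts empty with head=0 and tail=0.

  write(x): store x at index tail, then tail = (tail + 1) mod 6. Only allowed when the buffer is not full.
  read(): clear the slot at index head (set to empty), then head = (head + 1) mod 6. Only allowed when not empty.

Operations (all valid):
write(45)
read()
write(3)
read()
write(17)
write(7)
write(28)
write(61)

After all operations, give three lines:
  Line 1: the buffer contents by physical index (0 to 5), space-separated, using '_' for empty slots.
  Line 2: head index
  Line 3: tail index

write(45): buf=[45 _ _ _ _ _], head=0, tail=1, size=1
read(): buf=[_ _ _ _ _ _], head=1, tail=1, size=0
write(3): buf=[_ 3 _ _ _ _], head=1, tail=2, size=1
read(): buf=[_ _ _ _ _ _], head=2, tail=2, size=0
write(17): buf=[_ _ 17 _ _ _], head=2, tail=3, size=1
write(7): buf=[_ _ 17 7 _ _], head=2, tail=4, size=2
write(28): buf=[_ _ 17 7 28 _], head=2, tail=5, size=3
write(61): buf=[_ _ 17 7 28 61], head=2, tail=0, size=4

Answer: _ _ 17 7 28 61
2
0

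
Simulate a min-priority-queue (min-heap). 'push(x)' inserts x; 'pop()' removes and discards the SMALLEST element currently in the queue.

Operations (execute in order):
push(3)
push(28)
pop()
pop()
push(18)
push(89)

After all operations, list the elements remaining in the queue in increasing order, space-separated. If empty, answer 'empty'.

Answer: 18 89

Derivation:
push(3): heap contents = [3]
push(28): heap contents = [3, 28]
pop() → 3: heap contents = [28]
pop() → 28: heap contents = []
push(18): heap contents = [18]
push(89): heap contents = [18, 89]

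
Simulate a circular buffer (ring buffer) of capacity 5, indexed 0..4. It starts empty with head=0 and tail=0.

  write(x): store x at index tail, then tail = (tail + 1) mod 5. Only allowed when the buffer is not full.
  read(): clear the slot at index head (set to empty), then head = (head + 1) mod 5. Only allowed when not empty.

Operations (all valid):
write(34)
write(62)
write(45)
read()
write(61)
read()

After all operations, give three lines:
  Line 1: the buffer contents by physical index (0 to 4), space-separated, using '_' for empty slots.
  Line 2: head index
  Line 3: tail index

Answer: _ _ 45 61 _
2
4

Derivation:
write(34): buf=[34 _ _ _ _], head=0, tail=1, size=1
write(62): buf=[34 62 _ _ _], head=0, tail=2, size=2
write(45): buf=[34 62 45 _ _], head=0, tail=3, size=3
read(): buf=[_ 62 45 _ _], head=1, tail=3, size=2
write(61): buf=[_ 62 45 61 _], head=1, tail=4, size=3
read(): buf=[_ _ 45 61 _], head=2, tail=4, size=2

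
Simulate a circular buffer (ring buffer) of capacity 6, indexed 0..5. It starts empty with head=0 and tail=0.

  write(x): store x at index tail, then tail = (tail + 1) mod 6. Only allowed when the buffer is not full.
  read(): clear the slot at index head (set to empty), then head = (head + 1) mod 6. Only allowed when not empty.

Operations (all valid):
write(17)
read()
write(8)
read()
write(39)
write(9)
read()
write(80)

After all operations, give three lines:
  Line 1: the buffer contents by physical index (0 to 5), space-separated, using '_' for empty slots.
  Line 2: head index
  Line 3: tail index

write(17): buf=[17 _ _ _ _ _], head=0, tail=1, size=1
read(): buf=[_ _ _ _ _ _], head=1, tail=1, size=0
write(8): buf=[_ 8 _ _ _ _], head=1, tail=2, size=1
read(): buf=[_ _ _ _ _ _], head=2, tail=2, size=0
write(39): buf=[_ _ 39 _ _ _], head=2, tail=3, size=1
write(9): buf=[_ _ 39 9 _ _], head=2, tail=4, size=2
read(): buf=[_ _ _ 9 _ _], head=3, tail=4, size=1
write(80): buf=[_ _ _ 9 80 _], head=3, tail=5, size=2

Answer: _ _ _ 9 80 _
3
5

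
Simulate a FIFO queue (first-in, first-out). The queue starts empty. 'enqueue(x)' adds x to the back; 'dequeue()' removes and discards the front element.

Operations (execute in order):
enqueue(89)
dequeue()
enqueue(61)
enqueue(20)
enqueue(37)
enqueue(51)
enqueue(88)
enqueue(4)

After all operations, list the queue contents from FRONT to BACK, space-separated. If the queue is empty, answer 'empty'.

enqueue(89): [89]
dequeue(): []
enqueue(61): [61]
enqueue(20): [61, 20]
enqueue(37): [61, 20, 37]
enqueue(51): [61, 20, 37, 51]
enqueue(88): [61, 20, 37, 51, 88]
enqueue(4): [61, 20, 37, 51, 88, 4]

Answer: 61 20 37 51 88 4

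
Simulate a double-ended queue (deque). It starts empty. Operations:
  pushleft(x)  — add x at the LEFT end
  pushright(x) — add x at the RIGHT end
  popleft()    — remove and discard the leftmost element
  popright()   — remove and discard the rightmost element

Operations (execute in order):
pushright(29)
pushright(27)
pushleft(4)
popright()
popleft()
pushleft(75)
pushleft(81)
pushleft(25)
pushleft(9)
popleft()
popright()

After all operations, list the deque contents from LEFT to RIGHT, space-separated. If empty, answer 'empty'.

Answer: 25 81 75

Derivation:
pushright(29): [29]
pushright(27): [29, 27]
pushleft(4): [4, 29, 27]
popright(): [4, 29]
popleft(): [29]
pushleft(75): [75, 29]
pushleft(81): [81, 75, 29]
pushleft(25): [25, 81, 75, 29]
pushleft(9): [9, 25, 81, 75, 29]
popleft(): [25, 81, 75, 29]
popright(): [25, 81, 75]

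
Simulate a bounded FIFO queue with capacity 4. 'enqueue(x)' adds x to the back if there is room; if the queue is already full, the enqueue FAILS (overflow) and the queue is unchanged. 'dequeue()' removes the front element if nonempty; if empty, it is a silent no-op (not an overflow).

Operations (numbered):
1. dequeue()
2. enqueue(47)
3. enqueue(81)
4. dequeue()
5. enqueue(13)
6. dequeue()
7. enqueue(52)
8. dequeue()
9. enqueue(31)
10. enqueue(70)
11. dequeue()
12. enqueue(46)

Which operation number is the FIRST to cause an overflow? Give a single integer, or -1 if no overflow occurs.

Answer: -1

Derivation:
1. dequeue(): empty, no-op, size=0
2. enqueue(47): size=1
3. enqueue(81): size=2
4. dequeue(): size=1
5. enqueue(13): size=2
6. dequeue(): size=1
7. enqueue(52): size=2
8. dequeue(): size=1
9. enqueue(31): size=2
10. enqueue(70): size=3
11. dequeue(): size=2
12. enqueue(46): size=3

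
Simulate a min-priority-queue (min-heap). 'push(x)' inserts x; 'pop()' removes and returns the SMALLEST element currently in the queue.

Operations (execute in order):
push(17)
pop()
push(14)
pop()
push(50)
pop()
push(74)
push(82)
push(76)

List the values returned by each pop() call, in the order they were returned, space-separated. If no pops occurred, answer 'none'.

push(17): heap contents = [17]
pop() → 17: heap contents = []
push(14): heap contents = [14]
pop() → 14: heap contents = []
push(50): heap contents = [50]
pop() → 50: heap contents = []
push(74): heap contents = [74]
push(82): heap contents = [74, 82]
push(76): heap contents = [74, 76, 82]

Answer: 17 14 50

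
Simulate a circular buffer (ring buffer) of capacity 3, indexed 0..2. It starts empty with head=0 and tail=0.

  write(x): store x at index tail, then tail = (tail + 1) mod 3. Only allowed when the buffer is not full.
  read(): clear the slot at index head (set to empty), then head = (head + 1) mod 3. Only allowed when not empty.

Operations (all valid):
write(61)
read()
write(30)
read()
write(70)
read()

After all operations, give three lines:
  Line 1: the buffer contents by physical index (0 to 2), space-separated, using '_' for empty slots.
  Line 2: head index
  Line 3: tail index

Answer: _ _ _
0
0

Derivation:
write(61): buf=[61 _ _], head=0, tail=1, size=1
read(): buf=[_ _ _], head=1, tail=1, size=0
write(30): buf=[_ 30 _], head=1, tail=2, size=1
read(): buf=[_ _ _], head=2, tail=2, size=0
write(70): buf=[_ _ 70], head=2, tail=0, size=1
read(): buf=[_ _ _], head=0, tail=0, size=0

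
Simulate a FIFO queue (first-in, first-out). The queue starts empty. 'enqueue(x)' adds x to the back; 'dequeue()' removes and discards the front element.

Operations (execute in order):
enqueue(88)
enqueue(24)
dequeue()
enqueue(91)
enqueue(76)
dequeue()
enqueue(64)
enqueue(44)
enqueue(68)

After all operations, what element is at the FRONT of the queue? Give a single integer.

Answer: 91

Derivation:
enqueue(88): queue = [88]
enqueue(24): queue = [88, 24]
dequeue(): queue = [24]
enqueue(91): queue = [24, 91]
enqueue(76): queue = [24, 91, 76]
dequeue(): queue = [91, 76]
enqueue(64): queue = [91, 76, 64]
enqueue(44): queue = [91, 76, 64, 44]
enqueue(68): queue = [91, 76, 64, 44, 68]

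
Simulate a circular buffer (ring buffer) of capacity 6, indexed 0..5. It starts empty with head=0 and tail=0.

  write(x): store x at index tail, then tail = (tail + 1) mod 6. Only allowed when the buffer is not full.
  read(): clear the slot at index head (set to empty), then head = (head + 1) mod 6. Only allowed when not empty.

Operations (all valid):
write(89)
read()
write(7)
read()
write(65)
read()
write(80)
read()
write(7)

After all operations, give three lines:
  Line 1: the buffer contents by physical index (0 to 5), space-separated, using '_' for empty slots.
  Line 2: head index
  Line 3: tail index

write(89): buf=[89 _ _ _ _ _], head=0, tail=1, size=1
read(): buf=[_ _ _ _ _ _], head=1, tail=1, size=0
write(7): buf=[_ 7 _ _ _ _], head=1, tail=2, size=1
read(): buf=[_ _ _ _ _ _], head=2, tail=2, size=0
write(65): buf=[_ _ 65 _ _ _], head=2, tail=3, size=1
read(): buf=[_ _ _ _ _ _], head=3, tail=3, size=0
write(80): buf=[_ _ _ 80 _ _], head=3, tail=4, size=1
read(): buf=[_ _ _ _ _ _], head=4, tail=4, size=0
write(7): buf=[_ _ _ _ 7 _], head=4, tail=5, size=1

Answer: _ _ _ _ 7 _
4
5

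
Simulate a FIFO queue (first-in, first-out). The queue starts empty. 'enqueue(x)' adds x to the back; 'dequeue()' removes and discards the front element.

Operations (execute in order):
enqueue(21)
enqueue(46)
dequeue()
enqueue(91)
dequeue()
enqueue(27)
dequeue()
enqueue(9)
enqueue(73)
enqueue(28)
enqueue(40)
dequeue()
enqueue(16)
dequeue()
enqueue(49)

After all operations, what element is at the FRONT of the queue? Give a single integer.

Answer: 73

Derivation:
enqueue(21): queue = [21]
enqueue(46): queue = [21, 46]
dequeue(): queue = [46]
enqueue(91): queue = [46, 91]
dequeue(): queue = [91]
enqueue(27): queue = [91, 27]
dequeue(): queue = [27]
enqueue(9): queue = [27, 9]
enqueue(73): queue = [27, 9, 73]
enqueue(28): queue = [27, 9, 73, 28]
enqueue(40): queue = [27, 9, 73, 28, 40]
dequeue(): queue = [9, 73, 28, 40]
enqueue(16): queue = [9, 73, 28, 40, 16]
dequeue(): queue = [73, 28, 40, 16]
enqueue(49): queue = [73, 28, 40, 16, 49]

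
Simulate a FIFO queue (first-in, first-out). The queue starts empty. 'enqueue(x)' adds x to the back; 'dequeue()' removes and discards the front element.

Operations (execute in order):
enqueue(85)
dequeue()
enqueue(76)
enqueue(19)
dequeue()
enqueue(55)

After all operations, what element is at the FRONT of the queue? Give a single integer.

enqueue(85): queue = [85]
dequeue(): queue = []
enqueue(76): queue = [76]
enqueue(19): queue = [76, 19]
dequeue(): queue = [19]
enqueue(55): queue = [19, 55]

Answer: 19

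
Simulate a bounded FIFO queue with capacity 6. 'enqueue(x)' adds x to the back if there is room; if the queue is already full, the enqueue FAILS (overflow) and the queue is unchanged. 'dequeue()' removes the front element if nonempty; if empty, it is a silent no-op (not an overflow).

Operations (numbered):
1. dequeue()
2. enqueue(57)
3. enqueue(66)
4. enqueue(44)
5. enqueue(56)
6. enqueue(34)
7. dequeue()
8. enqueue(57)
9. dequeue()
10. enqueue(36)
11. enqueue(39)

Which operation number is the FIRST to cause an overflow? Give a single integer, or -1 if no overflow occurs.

1. dequeue(): empty, no-op, size=0
2. enqueue(57): size=1
3. enqueue(66): size=2
4. enqueue(44): size=3
5. enqueue(56): size=4
6. enqueue(34): size=5
7. dequeue(): size=4
8. enqueue(57): size=5
9. dequeue(): size=4
10. enqueue(36): size=5
11. enqueue(39): size=6

Answer: -1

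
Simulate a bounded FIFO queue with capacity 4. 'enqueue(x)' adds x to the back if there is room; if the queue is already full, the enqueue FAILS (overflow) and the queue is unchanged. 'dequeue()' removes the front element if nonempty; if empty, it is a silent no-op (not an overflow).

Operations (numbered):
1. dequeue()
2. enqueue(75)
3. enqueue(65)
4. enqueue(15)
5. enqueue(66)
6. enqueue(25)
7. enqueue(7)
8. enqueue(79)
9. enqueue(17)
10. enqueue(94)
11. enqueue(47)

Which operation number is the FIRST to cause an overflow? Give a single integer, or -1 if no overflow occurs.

1. dequeue(): empty, no-op, size=0
2. enqueue(75): size=1
3. enqueue(65): size=2
4. enqueue(15): size=3
5. enqueue(66): size=4
6. enqueue(25): size=4=cap → OVERFLOW (fail)
7. enqueue(7): size=4=cap → OVERFLOW (fail)
8. enqueue(79): size=4=cap → OVERFLOW (fail)
9. enqueue(17): size=4=cap → OVERFLOW (fail)
10. enqueue(94): size=4=cap → OVERFLOW (fail)
11. enqueue(47): size=4=cap → OVERFLOW (fail)

Answer: 6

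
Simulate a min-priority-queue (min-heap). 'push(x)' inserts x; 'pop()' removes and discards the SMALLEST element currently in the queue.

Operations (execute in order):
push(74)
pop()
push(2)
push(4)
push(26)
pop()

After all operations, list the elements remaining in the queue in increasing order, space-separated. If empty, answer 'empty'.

Answer: 4 26

Derivation:
push(74): heap contents = [74]
pop() → 74: heap contents = []
push(2): heap contents = [2]
push(4): heap contents = [2, 4]
push(26): heap contents = [2, 4, 26]
pop() → 2: heap contents = [4, 26]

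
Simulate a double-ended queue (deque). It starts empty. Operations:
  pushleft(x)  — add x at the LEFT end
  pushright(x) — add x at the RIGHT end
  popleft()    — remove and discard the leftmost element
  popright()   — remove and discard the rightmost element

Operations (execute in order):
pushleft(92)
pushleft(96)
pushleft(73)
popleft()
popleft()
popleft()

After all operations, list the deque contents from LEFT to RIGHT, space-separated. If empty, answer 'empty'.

pushleft(92): [92]
pushleft(96): [96, 92]
pushleft(73): [73, 96, 92]
popleft(): [96, 92]
popleft(): [92]
popleft(): []

Answer: empty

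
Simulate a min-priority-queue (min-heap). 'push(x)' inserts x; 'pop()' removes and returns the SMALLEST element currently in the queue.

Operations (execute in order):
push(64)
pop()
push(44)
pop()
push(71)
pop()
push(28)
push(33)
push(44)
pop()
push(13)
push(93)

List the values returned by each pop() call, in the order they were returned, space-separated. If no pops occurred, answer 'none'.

push(64): heap contents = [64]
pop() → 64: heap contents = []
push(44): heap contents = [44]
pop() → 44: heap contents = []
push(71): heap contents = [71]
pop() → 71: heap contents = []
push(28): heap contents = [28]
push(33): heap contents = [28, 33]
push(44): heap contents = [28, 33, 44]
pop() → 28: heap contents = [33, 44]
push(13): heap contents = [13, 33, 44]
push(93): heap contents = [13, 33, 44, 93]

Answer: 64 44 71 28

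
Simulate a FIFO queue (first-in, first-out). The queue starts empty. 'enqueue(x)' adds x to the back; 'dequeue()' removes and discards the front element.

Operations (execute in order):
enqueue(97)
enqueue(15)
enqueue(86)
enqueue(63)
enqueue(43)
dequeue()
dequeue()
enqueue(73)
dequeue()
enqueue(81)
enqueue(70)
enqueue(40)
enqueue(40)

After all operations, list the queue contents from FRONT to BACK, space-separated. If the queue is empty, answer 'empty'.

enqueue(97): [97]
enqueue(15): [97, 15]
enqueue(86): [97, 15, 86]
enqueue(63): [97, 15, 86, 63]
enqueue(43): [97, 15, 86, 63, 43]
dequeue(): [15, 86, 63, 43]
dequeue(): [86, 63, 43]
enqueue(73): [86, 63, 43, 73]
dequeue(): [63, 43, 73]
enqueue(81): [63, 43, 73, 81]
enqueue(70): [63, 43, 73, 81, 70]
enqueue(40): [63, 43, 73, 81, 70, 40]
enqueue(40): [63, 43, 73, 81, 70, 40, 40]

Answer: 63 43 73 81 70 40 40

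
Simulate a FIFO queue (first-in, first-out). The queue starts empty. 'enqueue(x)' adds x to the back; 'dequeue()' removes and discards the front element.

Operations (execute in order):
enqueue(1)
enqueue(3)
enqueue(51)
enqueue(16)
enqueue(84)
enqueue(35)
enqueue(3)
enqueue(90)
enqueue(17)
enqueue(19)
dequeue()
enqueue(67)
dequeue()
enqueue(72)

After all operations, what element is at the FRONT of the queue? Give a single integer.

Answer: 51

Derivation:
enqueue(1): queue = [1]
enqueue(3): queue = [1, 3]
enqueue(51): queue = [1, 3, 51]
enqueue(16): queue = [1, 3, 51, 16]
enqueue(84): queue = [1, 3, 51, 16, 84]
enqueue(35): queue = [1, 3, 51, 16, 84, 35]
enqueue(3): queue = [1, 3, 51, 16, 84, 35, 3]
enqueue(90): queue = [1, 3, 51, 16, 84, 35, 3, 90]
enqueue(17): queue = [1, 3, 51, 16, 84, 35, 3, 90, 17]
enqueue(19): queue = [1, 3, 51, 16, 84, 35, 3, 90, 17, 19]
dequeue(): queue = [3, 51, 16, 84, 35, 3, 90, 17, 19]
enqueue(67): queue = [3, 51, 16, 84, 35, 3, 90, 17, 19, 67]
dequeue(): queue = [51, 16, 84, 35, 3, 90, 17, 19, 67]
enqueue(72): queue = [51, 16, 84, 35, 3, 90, 17, 19, 67, 72]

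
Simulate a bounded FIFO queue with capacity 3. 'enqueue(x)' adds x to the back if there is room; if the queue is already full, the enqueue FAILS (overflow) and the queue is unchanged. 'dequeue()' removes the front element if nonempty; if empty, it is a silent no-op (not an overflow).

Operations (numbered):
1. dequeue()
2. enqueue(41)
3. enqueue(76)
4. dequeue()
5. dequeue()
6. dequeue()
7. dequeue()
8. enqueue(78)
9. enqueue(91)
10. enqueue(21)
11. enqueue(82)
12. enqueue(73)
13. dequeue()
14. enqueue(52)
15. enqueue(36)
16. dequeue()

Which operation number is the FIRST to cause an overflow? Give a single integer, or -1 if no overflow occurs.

Answer: 11

Derivation:
1. dequeue(): empty, no-op, size=0
2. enqueue(41): size=1
3. enqueue(76): size=2
4. dequeue(): size=1
5. dequeue(): size=0
6. dequeue(): empty, no-op, size=0
7. dequeue(): empty, no-op, size=0
8. enqueue(78): size=1
9. enqueue(91): size=2
10. enqueue(21): size=3
11. enqueue(82): size=3=cap → OVERFLOW (fail)
12. enqueue(73): size=3=cap → OVERFLOW (fail)
13. dequeue(): size=2
14. enqueue(52): size=3
15. enqueue(36): size=3=cap → OVERFLOW (fail)
16. dequeue(): size=2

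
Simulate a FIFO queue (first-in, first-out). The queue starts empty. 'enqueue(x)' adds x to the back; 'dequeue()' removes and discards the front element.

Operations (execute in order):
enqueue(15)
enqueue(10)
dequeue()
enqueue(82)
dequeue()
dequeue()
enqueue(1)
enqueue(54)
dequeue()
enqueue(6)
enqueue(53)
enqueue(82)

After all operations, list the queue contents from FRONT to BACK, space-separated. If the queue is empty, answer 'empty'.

Answer: 54 6 53 82

Derivation:
enqueue(15): [15]
enqueue(10): [15, 10]
dequeue(): [10]
enqueue(82): [10, 82]
dequeue(): [82]
dequeue(): []
enqueue(1): [1]
enqueue(54): [1, 54]
dequeue(): [54]
enqueue(6): [54, 6]
enqueue(53): [54, 6, 53]
enqueue(82): [54, 6, 53, 82]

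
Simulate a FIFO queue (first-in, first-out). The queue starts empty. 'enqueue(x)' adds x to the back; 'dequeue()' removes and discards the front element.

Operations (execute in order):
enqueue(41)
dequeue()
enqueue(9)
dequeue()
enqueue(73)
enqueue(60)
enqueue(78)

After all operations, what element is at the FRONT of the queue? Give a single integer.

Answer: 73

Derivation:
enqueue(41): queue = [41]
dequeue(): queue = []
enqueue(9): queue = [9]
dequeue(): queue = []
enqueue(73): queue = [73]
enqueue(60): queue = [73, 60]
enqueue(78): queue = [73, 60, 78]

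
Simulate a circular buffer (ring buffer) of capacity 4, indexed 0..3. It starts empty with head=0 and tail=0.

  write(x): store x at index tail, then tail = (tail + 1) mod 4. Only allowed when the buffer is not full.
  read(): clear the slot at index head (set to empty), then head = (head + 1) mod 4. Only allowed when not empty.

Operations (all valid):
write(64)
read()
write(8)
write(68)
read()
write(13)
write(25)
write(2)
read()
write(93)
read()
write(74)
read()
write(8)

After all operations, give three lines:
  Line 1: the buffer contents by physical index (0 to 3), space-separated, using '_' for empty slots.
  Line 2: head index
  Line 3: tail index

Answer: 8 2 93 74
1
1

Derivation:
write(64): buf=[64 _ _ _], head=0, tail=1, size=1
read(): buf=[_ _ _ _], head=1, tail=1, size=0
write(8): buf=[_ 8 _ _], head=1, tail=2, size=1
write(68): buf=[_ 8 68 _], head=1, tail=3, size=2
read(): buf=[_ _ 68 _], head=2, tail=3, size=1
write(13): buf=[_ _ 68 13], head=2, tail=0, size=2
write(25): buf=[25 _ 68 13], head=2, tail=1, size=3
write(2): buf=[25 2 68 13], head=2, tail=2, size=4
read(): buf=[25 2 _ 13], head=3, tail=2, size=3
write(93): buf=[25 2 93 13], head=3, tail=3, size=4
read(): buf=[25 2 93 _], head=0, tail=3, size=3
write(74): buf=[25 2 93 74], head=0, tail=0, size=4
read(): buf=[_ 2 93 74], head=1, tail=0, size=3
write(8): buf=[8 2 93 74], head=1, tail=1, size=4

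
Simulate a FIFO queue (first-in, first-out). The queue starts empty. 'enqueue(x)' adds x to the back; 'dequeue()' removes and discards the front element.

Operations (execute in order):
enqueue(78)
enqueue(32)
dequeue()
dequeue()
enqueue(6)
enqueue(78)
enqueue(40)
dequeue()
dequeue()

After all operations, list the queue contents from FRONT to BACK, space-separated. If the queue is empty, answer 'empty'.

Answer: 40

Derivation:
enqueue(78): [78]
enqueue(32): [78, 32]
dequeue(): [32]
dequeue(): []
enqueue(6): [6]
enqueue(78): [6, 78]
enqueue(40): [6, 78, 40]
dequeue(): [78, 40]
dequeue(): [40]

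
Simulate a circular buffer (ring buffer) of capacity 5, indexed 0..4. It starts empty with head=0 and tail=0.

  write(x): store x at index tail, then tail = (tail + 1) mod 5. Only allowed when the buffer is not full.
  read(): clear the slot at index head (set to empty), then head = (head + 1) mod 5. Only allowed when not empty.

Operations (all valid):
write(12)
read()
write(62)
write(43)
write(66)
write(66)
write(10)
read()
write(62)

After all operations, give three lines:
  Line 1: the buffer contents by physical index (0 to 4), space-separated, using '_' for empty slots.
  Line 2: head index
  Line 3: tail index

write(12): buf=[12 _ _ _ _], head=0, tail=1, size=1
read(): buf=[_ _ _ _ _], head=1, tail=1, size=0
write(62): buf=[_ 62 _ _ _], head=1, tail=2, size=1
write(43): buf=[_ 62 43 _ _], head=1, tail=3, size=2
write(66): buf=[_ 62 43 66 _], head=1, tail=4, size=3
write(66): buf=[_ 62 43 66 66], head=1, tail=0, size=4
write(10): buf=[10 62 43 66 66], head=1, tail=1, size=5
read(): buf=[10 _ 43 66 66], head=2, tail=1, size=4
write(62): buf=[10 62 43 66 66], head=2, tail=2, size=5

Answer: 10 62 43 66 66
2
2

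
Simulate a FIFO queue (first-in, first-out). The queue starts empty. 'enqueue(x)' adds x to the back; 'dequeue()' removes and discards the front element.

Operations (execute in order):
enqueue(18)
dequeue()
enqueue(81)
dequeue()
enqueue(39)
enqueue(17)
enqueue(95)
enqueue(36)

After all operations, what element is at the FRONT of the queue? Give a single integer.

enqueue(18): queue = [18]
dequeue(): queue = []
enqueue(81): queue = [81]
dequeue(): queue = []
enqueue(39): queue = [39]
enqueue(17): queue = [39, 17]
enqueue(95): queue = [39, 17, 95]
enqueue(36): queue = [39, 17, 95, 36]

Answer: 39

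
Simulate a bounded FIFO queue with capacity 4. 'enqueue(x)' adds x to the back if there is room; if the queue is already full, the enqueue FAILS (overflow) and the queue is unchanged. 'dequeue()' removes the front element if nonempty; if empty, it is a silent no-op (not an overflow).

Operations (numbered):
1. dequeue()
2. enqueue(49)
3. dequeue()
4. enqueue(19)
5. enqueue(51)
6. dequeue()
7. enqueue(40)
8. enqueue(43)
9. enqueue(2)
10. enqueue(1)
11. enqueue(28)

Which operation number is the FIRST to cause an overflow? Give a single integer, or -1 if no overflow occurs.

Answer: 10

Derivation:
1. dequeue(): empty, no-op, size=0
2. enqueue(49): size=1
3. dequeue(): size=0
4. enqueue(19): size=1
5. enqueue(51): size=2
6. dequeue(): size=1
7. enqueue(40): size=2
8. enqueue(43): size=3
9. enqueue(2): size=4
10. enqueue(1): size=4=cap → OVERFLOW (fail)
11. enqueue(28): size=4=cap → OVERFLOW (fail)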